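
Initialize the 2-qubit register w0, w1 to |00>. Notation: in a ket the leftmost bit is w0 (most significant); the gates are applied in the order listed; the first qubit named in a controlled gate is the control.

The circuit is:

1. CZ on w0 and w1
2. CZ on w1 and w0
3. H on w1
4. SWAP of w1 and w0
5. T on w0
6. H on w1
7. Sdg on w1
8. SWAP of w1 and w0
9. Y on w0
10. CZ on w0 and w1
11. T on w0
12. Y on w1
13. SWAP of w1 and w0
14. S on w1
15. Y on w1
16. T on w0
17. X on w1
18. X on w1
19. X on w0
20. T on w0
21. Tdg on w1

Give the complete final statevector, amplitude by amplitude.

The final amplitudes are -I/2 on |00>, 1/2 on |01>, -exp(3*I*pi/4)/2 on |10>, -exp(I*pi/4)/2 on |11>.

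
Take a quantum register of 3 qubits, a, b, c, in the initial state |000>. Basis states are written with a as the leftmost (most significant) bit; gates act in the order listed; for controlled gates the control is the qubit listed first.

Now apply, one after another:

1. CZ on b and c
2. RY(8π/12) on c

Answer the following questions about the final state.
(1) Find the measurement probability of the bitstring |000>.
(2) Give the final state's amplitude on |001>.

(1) Outcome |000> occurs with probability 1/4.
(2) The amplitude on |001> is sqrt(3)/2.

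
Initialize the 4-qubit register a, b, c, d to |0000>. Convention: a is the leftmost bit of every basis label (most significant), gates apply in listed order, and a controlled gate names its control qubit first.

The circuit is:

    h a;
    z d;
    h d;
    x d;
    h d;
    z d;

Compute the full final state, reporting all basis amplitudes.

The final amplitudes are sqrt(2)/2 on |0000>, sqrt(2)/2 on |1000>, and 0 on every other basis state. Key observation: steps 3-6 multiply out to the identity, so the circuit reduces to the remaining gates.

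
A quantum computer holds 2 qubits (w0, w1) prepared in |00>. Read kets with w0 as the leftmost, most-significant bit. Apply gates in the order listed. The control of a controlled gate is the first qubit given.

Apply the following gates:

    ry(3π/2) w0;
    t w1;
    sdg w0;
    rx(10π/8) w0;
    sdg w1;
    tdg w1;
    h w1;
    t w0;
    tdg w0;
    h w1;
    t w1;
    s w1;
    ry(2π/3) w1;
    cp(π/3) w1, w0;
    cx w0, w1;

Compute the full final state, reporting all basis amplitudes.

The resulting statevector has amplitude sqrt(2)*(-sqrt(sqrt(2) + 2) + sqrt(2 - sqrt(2)))/8 on |00>, sqrt(6)*(-sqrt(sqrt(2) + 2) + sqrt(2 - sqrt(2)))/8 on |01>, sqrt(6)*(sqrt(2 - sqrt(2)) + sqrt(sqrt(2) + 2))*exp(5*I*pi/6)/8 on |10>, sqrt(2)*I*sqrt(2 - sqrt(2))/8 + sqrt(2)*I*sqrt(sqrt(2) + 2)/8 on |11>.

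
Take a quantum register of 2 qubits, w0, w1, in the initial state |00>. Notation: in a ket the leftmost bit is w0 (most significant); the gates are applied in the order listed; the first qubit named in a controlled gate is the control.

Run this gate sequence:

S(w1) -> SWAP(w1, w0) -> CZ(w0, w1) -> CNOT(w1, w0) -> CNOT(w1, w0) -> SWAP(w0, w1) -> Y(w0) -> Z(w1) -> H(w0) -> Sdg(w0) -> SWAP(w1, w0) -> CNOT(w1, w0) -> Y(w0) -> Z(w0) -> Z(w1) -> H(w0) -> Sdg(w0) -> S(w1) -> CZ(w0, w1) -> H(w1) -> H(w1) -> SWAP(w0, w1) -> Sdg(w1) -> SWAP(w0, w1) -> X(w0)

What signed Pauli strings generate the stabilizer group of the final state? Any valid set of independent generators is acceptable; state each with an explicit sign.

One valid set of independent stabilizer generators is +XI, +IX (any independent generating set of the same group is equally correct).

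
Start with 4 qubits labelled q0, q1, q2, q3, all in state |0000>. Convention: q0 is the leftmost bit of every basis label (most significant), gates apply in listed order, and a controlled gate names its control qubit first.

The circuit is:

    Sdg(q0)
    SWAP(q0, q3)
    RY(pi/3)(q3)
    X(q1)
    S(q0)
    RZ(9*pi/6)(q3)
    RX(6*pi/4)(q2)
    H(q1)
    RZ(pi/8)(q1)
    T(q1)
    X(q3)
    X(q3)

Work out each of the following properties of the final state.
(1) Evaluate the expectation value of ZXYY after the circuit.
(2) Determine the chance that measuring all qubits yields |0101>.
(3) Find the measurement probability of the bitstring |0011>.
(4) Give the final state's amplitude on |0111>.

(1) In the final state, ZXYY has expectation sqrt(3)*(1 - exp(I*pi/4))*exp(3*I*pi/8)/4.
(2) A full measurement returns |0101> with probability 1/16.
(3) Outcome |0011> occurs with probability 1/16.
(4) The final state's coefficient on |0111> equals -exp(9*I*pi/16)/4.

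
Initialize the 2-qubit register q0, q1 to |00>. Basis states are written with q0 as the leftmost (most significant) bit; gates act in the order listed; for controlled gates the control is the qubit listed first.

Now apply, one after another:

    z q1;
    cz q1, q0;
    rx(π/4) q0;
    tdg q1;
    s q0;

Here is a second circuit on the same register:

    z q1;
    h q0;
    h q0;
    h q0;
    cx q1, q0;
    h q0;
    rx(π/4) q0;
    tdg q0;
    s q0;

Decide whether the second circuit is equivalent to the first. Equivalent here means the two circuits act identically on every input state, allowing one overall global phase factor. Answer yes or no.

No — the two circuits implement different unitaries, even allowing a global phase.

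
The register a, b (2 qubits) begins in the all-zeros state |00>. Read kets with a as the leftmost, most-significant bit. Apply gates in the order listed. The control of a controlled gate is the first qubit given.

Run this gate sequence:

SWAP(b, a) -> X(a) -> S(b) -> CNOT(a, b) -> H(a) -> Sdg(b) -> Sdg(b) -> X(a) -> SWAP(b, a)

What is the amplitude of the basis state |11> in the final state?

The final state's coefficient on |11> equals -sqrt(2)/2.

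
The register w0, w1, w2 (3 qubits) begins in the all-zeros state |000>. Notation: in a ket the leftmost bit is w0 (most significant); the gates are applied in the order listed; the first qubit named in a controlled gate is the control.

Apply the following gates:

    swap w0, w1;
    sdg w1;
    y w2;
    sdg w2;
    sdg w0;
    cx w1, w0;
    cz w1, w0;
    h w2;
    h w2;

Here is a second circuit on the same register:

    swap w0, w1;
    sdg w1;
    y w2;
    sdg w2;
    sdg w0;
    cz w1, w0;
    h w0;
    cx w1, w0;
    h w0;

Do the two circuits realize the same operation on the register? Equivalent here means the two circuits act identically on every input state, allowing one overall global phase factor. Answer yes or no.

No: there is an input state on which the two circuits produce genuinely different outputs (not merely differing by a phase).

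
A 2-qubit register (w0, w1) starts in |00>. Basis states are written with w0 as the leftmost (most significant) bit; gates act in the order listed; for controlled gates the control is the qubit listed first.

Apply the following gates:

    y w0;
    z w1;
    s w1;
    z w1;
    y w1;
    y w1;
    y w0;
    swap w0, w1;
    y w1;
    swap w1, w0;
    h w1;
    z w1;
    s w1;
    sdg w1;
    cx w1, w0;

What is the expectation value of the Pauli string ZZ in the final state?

The expectation value of ZZ is -1. Key observation: the block from step 13 through step 14 cancels to the identity and can be dropped.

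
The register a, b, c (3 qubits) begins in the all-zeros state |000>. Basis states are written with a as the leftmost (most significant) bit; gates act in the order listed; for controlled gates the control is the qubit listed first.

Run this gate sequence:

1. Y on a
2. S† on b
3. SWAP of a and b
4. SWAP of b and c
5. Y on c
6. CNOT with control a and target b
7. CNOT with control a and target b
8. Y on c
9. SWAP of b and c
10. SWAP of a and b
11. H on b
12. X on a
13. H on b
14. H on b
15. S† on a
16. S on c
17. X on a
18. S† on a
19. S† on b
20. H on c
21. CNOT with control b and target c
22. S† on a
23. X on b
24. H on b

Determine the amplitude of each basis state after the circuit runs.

The final amplitudes are 0 on |000>, 0 on |001>, 0 on |010>, 0 on |011>, sqrt(2)*(-1 - I)/4 on |100>, sqrt(2)*(-1 - I)/4 on |101>, sqrt(2)*(-1 + I)/4 on |110>, sqrt(2)*(-1 + I)/4 on |111>.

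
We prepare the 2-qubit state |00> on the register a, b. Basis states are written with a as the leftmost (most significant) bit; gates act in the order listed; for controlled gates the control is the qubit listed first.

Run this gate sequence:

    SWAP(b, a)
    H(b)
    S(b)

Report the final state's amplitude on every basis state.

After the circuit, the state carries amplitude sqrt(2)/2 on |00>, sqrt(2)*I/2 on |01>, 0 on |10>, 0 on |11>.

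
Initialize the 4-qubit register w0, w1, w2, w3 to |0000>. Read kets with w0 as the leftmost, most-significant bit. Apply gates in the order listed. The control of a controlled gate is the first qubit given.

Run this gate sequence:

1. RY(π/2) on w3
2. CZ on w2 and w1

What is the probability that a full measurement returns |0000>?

A full measurement returns |0000> with probability 1/2.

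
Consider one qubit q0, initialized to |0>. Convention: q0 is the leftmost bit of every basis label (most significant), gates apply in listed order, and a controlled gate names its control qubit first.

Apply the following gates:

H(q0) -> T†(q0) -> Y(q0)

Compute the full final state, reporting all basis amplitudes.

The resulting statevector has amplitude -sqrt(2)*exp(I*pi/4)/2 on |0>, sqrt(2)*I/2 on |1>.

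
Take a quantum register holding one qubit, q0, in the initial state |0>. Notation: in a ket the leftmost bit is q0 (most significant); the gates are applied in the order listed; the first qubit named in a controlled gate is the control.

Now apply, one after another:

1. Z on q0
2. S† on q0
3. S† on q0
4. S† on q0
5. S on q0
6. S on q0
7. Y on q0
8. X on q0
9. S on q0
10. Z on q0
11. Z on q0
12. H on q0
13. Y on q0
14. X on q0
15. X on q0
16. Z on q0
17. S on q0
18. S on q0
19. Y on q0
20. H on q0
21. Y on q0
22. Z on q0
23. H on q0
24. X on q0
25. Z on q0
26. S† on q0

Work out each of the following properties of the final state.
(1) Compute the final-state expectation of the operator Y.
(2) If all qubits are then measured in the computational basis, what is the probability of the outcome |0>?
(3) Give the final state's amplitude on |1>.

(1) In the final state, Y has expectation -1.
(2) The probability of measuring |0> is 1/2.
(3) |1> carries amplitude sqrt(2)*I/2 in the final state.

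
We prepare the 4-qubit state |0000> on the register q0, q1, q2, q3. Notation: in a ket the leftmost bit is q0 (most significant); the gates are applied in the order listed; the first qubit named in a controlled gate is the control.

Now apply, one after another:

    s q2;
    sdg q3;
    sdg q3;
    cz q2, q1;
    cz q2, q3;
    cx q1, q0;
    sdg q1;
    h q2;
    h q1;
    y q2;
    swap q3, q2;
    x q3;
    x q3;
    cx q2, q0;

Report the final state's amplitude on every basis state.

After the circuit, the state carries amplitude -I/2 on |0000>, I/2 on |0001>, -I/2 on |0100>, I/2 on |0101>, and 0 on every other basis state. Key observation: steps 12-13 multiply out to the identity, so the circuit reduces to the remaining gates.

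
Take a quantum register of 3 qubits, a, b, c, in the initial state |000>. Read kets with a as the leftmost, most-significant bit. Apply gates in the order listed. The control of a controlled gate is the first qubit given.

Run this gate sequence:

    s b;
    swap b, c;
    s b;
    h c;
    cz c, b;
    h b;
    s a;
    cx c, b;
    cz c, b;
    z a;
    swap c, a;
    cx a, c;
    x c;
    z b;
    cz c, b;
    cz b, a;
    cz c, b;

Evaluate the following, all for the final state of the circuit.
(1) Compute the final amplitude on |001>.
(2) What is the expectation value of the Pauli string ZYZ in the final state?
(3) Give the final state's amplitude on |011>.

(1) |001> carries amplitude 1/2 in the final state.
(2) In the final state, ZYZ has expectation 0.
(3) The amplitude on |011> is -1/2.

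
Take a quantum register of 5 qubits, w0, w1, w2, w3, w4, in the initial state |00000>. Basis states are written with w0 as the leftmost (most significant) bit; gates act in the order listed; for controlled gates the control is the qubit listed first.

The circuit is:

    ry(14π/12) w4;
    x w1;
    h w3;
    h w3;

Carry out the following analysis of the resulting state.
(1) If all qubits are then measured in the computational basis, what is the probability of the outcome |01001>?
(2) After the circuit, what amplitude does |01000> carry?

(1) Outcome |01001> occurs with probability sqrt(3)/4 + 1/2. Key observation: steps 3-4 multiply out to the identity, so the circuit reduces to the remaining gates.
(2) The final state's coefficient on |01000> equals -sqrt(6)/4 + sqrt(2)/4.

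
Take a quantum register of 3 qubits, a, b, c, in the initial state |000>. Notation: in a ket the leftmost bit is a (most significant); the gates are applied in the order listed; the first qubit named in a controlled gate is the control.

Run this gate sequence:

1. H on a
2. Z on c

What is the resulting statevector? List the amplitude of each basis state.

The final amplitudes are sqrt(2)/2 on |000>, sqrt(2)/2 on |100>, and 0 on every other basis state.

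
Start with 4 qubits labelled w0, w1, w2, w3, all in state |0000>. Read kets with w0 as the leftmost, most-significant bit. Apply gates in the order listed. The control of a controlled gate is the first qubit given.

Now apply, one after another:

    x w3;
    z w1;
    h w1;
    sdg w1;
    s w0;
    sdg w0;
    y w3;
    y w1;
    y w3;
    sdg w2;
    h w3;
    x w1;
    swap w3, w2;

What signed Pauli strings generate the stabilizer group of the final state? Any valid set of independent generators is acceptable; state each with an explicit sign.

The stabilizer group can be generated by +IYII, -IIXI, +ZIII, +IIIZ, among other valid generating sets.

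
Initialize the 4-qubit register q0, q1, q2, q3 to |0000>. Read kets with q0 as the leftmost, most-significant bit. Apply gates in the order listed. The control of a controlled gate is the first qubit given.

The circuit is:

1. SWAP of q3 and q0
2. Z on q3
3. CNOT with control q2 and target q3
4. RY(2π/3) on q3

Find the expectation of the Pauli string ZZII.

In the final state, ZZII has expectation 1.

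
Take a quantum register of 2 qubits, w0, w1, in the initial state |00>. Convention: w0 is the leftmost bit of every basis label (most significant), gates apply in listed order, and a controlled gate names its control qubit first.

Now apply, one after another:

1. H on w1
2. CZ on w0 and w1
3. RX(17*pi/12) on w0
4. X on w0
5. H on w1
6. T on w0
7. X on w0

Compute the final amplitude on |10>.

The amplitude on |10> is -I*sqrt(sqrt(2) + 2)/4 - I*sqrt(6 - 3*sqrt(2))/4.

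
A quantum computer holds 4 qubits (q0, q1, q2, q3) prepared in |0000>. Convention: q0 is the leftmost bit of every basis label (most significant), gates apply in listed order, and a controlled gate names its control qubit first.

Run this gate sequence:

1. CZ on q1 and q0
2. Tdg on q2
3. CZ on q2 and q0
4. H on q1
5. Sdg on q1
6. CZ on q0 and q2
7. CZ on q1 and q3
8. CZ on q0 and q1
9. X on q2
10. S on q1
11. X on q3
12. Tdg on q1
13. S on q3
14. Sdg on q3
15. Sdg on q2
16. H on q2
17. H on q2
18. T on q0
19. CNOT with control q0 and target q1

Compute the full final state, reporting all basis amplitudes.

After the circuit, the state carries amplitude -sqrt(2)*I/2 on |0011>, -sqrt(2)*exp(I*pi/4)/2 on |0111>, and 0 on every other basis state. Key observation: the block from step 16 through step 17 cancels to the identity and can be dropped.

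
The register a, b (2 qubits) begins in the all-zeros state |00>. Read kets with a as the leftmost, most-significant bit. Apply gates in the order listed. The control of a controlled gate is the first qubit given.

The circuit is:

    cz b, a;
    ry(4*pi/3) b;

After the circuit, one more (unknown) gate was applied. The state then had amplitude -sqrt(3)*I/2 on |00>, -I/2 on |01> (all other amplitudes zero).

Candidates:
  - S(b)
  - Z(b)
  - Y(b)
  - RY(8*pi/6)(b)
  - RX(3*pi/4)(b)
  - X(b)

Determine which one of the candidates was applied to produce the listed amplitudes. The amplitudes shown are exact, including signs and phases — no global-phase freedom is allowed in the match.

It was Y(b) that produced the state shown.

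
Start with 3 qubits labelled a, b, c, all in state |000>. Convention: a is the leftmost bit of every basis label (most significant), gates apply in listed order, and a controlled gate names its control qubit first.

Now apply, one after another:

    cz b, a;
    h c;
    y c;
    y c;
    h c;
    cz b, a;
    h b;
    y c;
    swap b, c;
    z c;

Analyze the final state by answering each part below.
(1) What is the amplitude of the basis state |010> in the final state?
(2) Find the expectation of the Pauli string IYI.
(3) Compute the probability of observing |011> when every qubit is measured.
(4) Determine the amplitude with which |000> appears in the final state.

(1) The amplitude on |010> is sqrt(2)*I/2. Key observation: steps 1-6 multiply out to the identity, so the circuit reduces to the remaining gates.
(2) In the final state, IYI has expectation 0.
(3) Outcome |011> occurs with probability 1/2.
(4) |000> carries amplitude 0 in the final state.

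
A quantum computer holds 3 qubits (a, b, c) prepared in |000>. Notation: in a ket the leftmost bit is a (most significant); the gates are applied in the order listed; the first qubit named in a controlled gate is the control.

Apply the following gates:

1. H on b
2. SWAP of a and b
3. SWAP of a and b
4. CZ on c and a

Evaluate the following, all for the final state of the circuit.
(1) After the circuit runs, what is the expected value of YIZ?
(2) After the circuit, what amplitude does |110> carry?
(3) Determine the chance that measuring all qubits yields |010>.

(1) The observable YIZ averages to 0. Key observation: gates 2-3 undo each other exactly, leaving only the rest of the circuit to track.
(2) |110> carries amplitude 0 in the final state.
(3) Outcome |010> occurs with probability 1/2.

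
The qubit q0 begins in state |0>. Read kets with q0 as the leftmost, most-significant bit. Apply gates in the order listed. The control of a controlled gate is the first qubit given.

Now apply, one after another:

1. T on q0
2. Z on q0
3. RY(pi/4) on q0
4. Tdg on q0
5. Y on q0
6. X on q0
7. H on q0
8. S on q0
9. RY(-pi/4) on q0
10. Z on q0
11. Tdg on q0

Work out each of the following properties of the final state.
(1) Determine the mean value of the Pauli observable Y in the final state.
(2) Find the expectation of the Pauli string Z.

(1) The expectation value of Y is 0.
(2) In the final state, Z has expectation 0.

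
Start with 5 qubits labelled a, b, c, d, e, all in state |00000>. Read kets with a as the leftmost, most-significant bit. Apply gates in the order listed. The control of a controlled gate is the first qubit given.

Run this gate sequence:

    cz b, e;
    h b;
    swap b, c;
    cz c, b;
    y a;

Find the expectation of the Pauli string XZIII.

The observable XZIII averages to 0.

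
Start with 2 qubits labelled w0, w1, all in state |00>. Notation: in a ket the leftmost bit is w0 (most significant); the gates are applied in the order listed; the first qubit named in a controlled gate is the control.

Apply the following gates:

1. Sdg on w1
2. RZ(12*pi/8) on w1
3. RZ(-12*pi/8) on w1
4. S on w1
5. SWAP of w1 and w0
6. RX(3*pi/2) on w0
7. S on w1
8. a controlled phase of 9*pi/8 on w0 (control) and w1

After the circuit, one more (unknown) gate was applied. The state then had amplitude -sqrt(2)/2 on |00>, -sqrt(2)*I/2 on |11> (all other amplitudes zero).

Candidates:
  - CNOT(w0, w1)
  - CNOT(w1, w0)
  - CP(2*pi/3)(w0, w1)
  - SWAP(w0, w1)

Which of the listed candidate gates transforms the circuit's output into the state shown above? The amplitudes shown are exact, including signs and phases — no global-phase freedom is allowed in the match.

The unique candidate consistent with the amplitudes is CNOT(w0, w1). Key observation: gates 1-4 undo each other exactly, leaving only the rest of the circuit to track.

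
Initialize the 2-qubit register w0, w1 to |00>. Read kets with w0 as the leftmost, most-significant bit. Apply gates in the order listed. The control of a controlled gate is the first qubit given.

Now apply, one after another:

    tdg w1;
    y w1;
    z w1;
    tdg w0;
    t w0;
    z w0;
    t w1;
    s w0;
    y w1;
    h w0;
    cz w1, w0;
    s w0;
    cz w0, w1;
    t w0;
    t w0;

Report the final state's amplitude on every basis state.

The resulting statevector has amplitude -sqrt(2)*exp(I*pi/4)/2 on |00>, 0 on |01>, sqrt(2)*exp(I*pi/4)/2 on |10>, 0 on |11>.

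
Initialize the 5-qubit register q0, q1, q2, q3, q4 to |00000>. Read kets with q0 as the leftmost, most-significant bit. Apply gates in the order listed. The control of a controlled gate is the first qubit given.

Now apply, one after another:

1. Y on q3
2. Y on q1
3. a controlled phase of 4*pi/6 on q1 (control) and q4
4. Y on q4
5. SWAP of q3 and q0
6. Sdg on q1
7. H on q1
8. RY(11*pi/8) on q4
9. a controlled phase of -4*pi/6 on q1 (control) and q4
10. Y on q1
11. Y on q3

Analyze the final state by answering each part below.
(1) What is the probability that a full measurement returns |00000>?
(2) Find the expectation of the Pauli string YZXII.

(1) The probability of measuring |00000> is 0.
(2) The observable YZXII averages to 0.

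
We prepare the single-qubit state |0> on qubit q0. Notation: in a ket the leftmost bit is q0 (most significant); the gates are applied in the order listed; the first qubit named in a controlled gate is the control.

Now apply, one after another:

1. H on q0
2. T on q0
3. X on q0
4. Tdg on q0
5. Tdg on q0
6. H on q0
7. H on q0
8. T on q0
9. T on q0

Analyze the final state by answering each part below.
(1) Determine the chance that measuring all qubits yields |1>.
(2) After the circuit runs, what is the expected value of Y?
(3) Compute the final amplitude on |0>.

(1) Outcome |1> occurs with probability 1/2.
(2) The observable Y averages to -sqrt(2)/2.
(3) The amplitude on |0> is sqrt(2)*exp(I*pi/4)/2.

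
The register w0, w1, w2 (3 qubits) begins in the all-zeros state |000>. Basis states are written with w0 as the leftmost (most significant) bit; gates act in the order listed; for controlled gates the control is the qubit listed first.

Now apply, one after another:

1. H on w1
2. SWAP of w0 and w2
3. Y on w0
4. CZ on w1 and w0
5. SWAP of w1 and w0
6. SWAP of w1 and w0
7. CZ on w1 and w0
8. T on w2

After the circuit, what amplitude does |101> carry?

The amplitude on |101> is 0. Key observation: the block from step 4 through step 7 cancels to the identity and can be dropped.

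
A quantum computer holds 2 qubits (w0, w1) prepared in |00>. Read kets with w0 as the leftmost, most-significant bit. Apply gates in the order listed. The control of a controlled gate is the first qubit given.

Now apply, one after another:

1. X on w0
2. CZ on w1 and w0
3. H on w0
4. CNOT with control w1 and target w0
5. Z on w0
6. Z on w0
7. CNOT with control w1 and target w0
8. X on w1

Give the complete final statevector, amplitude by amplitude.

The final amplitudes are 0 on |00>, sqrt(2)/2 on |01>, 0 on |10>, -sqrt(2)/2 on |11>. Key observation: steps 4-7 multiply out to the identity, so the circuit reduces to the remaining gates.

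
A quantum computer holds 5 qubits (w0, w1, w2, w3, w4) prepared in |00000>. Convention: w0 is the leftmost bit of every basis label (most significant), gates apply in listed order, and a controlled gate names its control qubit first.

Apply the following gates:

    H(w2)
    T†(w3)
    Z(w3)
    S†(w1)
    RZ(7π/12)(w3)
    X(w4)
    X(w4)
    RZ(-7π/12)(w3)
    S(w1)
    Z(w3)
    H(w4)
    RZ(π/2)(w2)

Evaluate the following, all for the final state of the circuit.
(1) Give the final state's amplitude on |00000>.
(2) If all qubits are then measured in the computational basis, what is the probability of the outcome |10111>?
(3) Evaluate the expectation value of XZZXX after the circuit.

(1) The amplitude on |00000> is -exp(3*I*pi/4)/2. Key observation: gates 3-10 undo each other exactly, leaving only the rest of the circuit to track.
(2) The probability of measuring |10111> is 0.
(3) The observable XZZXX averages to 0.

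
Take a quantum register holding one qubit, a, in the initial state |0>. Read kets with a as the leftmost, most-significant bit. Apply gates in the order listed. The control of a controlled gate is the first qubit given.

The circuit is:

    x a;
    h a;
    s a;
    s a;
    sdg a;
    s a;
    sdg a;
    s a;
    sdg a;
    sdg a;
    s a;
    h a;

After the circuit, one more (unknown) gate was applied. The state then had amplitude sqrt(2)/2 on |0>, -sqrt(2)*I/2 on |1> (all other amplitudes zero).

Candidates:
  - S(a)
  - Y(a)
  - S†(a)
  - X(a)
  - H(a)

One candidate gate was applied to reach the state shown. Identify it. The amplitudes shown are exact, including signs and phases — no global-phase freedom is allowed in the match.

The unique candidate consistent with the amplitudes is H(a). Key observation: steps 3-10 multiply out to the identity, so the circuit reduces to the remaining gates.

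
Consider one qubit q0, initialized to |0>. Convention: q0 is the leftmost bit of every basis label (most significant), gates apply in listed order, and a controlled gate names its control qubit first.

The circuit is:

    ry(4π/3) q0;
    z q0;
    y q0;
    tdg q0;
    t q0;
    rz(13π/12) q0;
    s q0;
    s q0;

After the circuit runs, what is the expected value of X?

The observable X averages to -3*sqrt(2)/8 - sqrt(6)/8.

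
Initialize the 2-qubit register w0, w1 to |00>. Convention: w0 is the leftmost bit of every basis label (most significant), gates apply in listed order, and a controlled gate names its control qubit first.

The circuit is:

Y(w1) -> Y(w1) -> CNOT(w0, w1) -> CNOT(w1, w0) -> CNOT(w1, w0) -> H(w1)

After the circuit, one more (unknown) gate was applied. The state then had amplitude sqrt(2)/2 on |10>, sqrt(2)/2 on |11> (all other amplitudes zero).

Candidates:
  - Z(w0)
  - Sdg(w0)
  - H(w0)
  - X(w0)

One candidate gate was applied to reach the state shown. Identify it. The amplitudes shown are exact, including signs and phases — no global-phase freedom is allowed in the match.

The unique candidate consistent with the amplitudes is X(w0).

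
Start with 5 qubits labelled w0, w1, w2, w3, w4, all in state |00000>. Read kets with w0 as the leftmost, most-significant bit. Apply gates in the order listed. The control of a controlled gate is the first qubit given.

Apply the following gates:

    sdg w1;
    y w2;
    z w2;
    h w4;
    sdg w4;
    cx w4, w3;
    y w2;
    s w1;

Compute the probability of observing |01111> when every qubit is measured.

Outcome |01111> occurs with probability 0.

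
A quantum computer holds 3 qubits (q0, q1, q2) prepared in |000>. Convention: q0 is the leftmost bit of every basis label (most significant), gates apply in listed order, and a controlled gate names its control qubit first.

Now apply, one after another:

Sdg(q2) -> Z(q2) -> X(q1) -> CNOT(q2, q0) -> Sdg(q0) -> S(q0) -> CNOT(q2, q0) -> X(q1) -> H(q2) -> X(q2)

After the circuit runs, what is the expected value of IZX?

In the final state, IZX has expectation 1. Key observation: gates 3-8 undo each other exactly, leaving only the rest of the circuit to track.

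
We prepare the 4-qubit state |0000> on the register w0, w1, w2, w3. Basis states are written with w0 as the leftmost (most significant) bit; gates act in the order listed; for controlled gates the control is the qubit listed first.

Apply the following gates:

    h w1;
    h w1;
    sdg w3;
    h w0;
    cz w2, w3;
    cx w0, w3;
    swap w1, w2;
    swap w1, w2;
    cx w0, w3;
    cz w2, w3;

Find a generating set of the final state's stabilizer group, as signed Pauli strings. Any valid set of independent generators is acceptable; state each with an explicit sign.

One valid set of independent stabilizer generators is +XIII, +IZII, +IIZI, +IIIZ (any independent generating set of the same group is equally correct). Key observation: the block from step 5 through step 10 cancels to the identity and can be dropped.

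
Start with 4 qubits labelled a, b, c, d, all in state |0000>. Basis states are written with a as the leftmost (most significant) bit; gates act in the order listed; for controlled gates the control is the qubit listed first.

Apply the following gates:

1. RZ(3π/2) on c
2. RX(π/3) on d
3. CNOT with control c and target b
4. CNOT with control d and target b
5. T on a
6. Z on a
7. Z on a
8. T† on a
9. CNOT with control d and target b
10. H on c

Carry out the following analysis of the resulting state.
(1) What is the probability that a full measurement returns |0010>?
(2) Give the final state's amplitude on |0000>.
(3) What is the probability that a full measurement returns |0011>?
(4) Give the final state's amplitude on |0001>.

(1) A full measurement returns |0010> with probability 3/8. Key observation: the block from step 4 through step 9 cancels to the identity and can be dropped.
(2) The final state's coefficient on |0000> equals -sqrt(6)*exp(I*pi/4)/4.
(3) A full measurement returns |0011> with probability 1/8.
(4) The amplitude on |0001> is sqrt(2)*exp(3*I*pi/4)/4.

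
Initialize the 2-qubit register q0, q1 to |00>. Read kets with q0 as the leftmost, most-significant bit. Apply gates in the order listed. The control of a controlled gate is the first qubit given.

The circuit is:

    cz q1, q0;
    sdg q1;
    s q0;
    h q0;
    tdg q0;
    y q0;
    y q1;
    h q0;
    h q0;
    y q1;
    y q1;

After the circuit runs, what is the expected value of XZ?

The expectation value of XZ is sqrt(2)/2. Key observation: steps 7-10 multiply out to the identity, so the circuit reduces to the remaining gates.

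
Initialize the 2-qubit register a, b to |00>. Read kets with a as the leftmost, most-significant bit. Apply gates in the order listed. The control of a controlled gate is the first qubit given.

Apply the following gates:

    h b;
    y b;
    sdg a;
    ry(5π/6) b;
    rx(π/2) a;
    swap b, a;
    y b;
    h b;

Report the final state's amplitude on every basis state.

The final amplitudes are sqrt(3)*(1 + I)/4 on |00>, sqrt(3)*(-1 + I)/4 on |01>, 1/4 + I/4 on |10>, -1/4 + I/4 on |11>.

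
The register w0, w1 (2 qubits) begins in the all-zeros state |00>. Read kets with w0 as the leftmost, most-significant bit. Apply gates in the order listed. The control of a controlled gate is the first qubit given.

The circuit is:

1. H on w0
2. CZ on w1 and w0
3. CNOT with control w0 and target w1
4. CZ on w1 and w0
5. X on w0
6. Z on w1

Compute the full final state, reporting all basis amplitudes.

The final amplitudes are 0 on |00>, sqrt(2)/2 on |01>, sqrt(2)/2 on |10>, 0 on |11>.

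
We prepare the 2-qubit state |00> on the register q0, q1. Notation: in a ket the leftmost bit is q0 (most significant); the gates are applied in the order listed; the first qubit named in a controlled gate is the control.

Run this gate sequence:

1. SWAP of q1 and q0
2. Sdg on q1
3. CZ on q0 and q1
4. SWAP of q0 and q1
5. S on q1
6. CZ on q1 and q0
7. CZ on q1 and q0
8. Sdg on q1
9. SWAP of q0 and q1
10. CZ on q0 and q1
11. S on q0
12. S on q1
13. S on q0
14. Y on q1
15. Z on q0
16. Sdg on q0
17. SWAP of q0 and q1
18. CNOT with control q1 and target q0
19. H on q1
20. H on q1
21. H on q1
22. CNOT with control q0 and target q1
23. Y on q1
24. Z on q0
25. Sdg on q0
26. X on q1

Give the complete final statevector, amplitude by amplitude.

The resulting statevector has amplitude 0 on |00>, 0 on |01>, -sqrt(2)*I/2 on |10>, sqrt(2)*I/2 on |11>. Key observation: gates 3-10 undo each other exactly, leaving only the rest of the circuit to track.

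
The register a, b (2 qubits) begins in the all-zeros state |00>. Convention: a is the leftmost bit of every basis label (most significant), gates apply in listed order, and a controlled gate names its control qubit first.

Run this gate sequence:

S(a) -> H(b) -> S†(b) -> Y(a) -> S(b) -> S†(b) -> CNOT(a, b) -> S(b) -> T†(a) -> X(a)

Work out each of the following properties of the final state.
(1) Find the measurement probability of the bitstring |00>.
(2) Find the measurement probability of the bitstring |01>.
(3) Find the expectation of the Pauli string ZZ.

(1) Outcome |00> occurs with probability 1/2.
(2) The probability of measuring |01> is 1/2.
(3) The observable ZZ averages to 0.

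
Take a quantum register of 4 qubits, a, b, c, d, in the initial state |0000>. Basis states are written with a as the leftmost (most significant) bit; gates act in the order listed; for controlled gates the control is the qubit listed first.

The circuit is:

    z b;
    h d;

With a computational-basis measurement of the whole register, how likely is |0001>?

Outcome |0001> occurs with probability 1/2.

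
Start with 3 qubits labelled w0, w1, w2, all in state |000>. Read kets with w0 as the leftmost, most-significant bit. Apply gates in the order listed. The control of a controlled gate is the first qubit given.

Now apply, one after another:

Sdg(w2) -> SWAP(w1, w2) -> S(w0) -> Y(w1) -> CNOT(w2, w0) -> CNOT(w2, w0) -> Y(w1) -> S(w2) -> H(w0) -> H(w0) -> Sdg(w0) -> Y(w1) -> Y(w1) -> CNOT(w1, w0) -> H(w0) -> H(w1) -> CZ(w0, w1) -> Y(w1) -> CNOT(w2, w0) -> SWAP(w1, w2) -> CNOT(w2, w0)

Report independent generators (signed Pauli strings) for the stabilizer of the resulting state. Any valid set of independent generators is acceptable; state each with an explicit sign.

One valid set of independent stabilizer generators is -XIZ, -ZIX, +IZI (any independent generating set of the same group is equally correct). Key observation: steps 4-7 multiply out to the identity, so the circuit reduces to the remaining gates.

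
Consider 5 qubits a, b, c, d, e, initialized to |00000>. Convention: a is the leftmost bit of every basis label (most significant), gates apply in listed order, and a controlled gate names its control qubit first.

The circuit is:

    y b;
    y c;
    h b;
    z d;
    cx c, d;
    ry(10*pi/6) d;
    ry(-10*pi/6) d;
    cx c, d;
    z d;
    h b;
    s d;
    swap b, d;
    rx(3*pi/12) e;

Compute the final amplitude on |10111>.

|10111> carries amplitude 0 in the final state. Key observation: the block from step 3 through step 10 cancels to the identity and can be dropped.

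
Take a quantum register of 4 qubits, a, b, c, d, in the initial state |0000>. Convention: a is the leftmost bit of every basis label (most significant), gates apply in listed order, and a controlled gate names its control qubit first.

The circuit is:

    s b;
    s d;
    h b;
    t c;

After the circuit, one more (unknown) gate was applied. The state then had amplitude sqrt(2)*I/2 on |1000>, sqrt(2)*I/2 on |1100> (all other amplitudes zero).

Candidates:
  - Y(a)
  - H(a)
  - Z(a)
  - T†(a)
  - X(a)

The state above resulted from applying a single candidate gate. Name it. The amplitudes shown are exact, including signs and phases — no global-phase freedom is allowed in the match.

It was Y(a) that produced the state shown.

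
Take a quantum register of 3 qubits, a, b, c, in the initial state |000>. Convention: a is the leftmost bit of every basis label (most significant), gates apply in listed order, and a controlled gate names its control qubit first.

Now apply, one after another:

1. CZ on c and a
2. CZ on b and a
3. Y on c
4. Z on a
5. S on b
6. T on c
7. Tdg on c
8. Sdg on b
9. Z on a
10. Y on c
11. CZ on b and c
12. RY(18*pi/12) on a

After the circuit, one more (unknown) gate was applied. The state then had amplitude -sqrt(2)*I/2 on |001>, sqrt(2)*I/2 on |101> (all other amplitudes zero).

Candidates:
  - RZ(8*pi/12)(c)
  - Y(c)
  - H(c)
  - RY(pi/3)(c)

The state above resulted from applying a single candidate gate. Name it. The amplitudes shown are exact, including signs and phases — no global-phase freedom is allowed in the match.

The applied gate was Y(c).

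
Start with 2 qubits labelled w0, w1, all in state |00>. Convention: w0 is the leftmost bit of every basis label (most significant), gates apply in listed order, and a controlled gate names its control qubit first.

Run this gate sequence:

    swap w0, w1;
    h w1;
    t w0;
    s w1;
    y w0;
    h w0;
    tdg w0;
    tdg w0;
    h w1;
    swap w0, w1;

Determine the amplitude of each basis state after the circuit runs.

After the circuit, the state carries amplitude sqrt(2)*(-1 + I)/4 on |00>, sqrt(2)*(-1 - I)/4 on |01>, sqrt(2)*(1 + I)/4 on |10>, sqrt(2)*(-1 + I)/4 on |11>.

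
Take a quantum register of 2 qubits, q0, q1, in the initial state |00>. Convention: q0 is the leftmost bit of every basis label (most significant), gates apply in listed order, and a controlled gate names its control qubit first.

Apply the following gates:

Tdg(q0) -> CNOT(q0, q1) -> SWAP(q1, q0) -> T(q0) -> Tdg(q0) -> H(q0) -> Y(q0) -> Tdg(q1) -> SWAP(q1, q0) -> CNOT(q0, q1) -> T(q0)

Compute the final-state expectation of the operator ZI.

The expectation value of ZI is 1.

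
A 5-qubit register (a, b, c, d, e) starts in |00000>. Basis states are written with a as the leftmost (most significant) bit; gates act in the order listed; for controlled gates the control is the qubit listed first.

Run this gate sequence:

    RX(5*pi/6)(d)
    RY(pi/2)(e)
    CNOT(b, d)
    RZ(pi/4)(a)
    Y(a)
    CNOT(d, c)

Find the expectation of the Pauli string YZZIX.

The expectation value of YZZIX is 0.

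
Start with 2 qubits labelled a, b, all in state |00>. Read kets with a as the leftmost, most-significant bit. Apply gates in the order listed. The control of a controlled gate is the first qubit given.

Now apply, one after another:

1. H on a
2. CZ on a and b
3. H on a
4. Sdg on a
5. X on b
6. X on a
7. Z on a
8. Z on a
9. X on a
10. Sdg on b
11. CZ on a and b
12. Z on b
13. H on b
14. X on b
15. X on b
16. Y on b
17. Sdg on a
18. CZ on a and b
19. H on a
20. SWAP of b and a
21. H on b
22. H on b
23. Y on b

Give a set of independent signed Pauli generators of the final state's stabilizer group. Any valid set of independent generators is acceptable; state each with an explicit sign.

The final state is stabilized by the group generated by +XI, -IX; other independent generating sets are equally valid. Key observation: steps 6-9 multiply out to the identity, so the circuit reduces to the remaining gates.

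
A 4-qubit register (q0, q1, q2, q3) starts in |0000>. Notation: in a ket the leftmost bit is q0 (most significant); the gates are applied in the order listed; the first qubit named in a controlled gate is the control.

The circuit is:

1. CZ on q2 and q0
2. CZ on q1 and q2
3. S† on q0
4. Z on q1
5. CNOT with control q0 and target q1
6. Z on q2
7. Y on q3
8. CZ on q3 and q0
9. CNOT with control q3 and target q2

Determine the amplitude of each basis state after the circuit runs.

After the circuit, the state carries amplitude I on |0011>, and 0 on every other basis state.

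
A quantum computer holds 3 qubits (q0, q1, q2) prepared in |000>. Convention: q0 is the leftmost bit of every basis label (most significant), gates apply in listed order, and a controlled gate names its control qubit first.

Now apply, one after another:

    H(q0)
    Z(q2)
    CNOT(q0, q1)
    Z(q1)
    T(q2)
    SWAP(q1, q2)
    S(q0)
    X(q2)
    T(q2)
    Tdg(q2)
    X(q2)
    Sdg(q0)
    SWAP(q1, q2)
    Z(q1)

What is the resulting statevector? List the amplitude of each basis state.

The resulting statevector has amplitude sqrt(2)/2 on |000>, sqrt(2)/2 on |110>, and 0 on every other basis state. Key observation: steps 6-13 multiply out to the identity, so the circuit reduces to the remaining gates.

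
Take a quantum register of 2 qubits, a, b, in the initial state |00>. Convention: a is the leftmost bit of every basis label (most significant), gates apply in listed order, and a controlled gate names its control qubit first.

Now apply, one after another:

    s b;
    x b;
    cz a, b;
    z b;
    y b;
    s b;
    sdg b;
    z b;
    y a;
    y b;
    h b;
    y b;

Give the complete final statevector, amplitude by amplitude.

The final amplitudes are 0 on |00>, 0 on |01>, sqrt(2)/2 on |10>, sqrt(2)/2 on |11>.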